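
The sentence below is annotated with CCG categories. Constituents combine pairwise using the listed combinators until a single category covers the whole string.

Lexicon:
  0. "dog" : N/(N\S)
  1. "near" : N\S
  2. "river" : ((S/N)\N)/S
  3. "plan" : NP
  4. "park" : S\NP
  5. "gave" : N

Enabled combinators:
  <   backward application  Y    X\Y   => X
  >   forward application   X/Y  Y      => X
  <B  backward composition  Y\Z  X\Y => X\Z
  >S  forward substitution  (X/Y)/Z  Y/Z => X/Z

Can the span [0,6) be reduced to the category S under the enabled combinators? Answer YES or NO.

[0,6] S   >
  [0,5] S/N   <
    [0,2] N   >
      [0,1] "dog" : N/(N\S)
      [1,2] "near" : N\S
    [2,5] (S/N)\N   >
      [2,3] "river" : ((S/N)\N)/S
      [3,5] S   <
        [3,4] "plan" : NP
        [4,5] "park" : S\NP
  [5,6] "gave" : N

YES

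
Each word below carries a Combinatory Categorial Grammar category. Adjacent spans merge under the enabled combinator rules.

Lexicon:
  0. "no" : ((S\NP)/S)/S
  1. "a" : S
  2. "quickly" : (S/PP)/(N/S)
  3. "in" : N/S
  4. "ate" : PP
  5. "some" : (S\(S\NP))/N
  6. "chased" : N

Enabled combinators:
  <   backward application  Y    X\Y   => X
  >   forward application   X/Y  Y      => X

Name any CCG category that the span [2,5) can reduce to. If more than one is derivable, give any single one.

[0,7] S   <
  [0,5] S\NP   >
    [0,2] (S\NP)/S   >
      [0,1] "no" : ((S\NP)/S)/S
      [1,2] "a" : S
    [2,5] S   >
      [2,4] S/PP   >
        [2,3] "quickly" : (S/PP)/(N/S)
        [3,4] "in" : N/S
      [4,5] "ate" : PP
  [5,7] S\(S\NP)   >
    [5,6] "some" : (S\(S\NP))/N
    [6,7] "chased" : N

S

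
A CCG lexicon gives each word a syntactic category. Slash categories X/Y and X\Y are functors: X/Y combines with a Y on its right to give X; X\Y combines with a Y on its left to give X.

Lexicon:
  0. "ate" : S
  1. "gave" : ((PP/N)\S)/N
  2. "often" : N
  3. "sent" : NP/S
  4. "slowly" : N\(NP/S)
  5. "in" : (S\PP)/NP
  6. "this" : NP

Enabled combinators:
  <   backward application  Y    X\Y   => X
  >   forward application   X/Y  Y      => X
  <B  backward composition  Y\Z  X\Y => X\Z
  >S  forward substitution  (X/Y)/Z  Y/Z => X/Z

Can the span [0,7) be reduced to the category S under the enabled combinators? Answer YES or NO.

[0,7] S   <
  [0,5] PP   >
    [0,3] PP/N   <
      [0,1] "ate" : S
      [1,3] (PP/N)\S   >
        [1,2] "gave" : ((PP/N)\S)/N
        [2,3] "often" : N
    [3,5] N   <
      [3,4] "sent" : NP/S
      [4,5] "slowly" : N\(NP/S)
  [5,7] S\PP   >
    [5,6] "in" : (S\PP)/NP
    [6,7] "this" : NP

YES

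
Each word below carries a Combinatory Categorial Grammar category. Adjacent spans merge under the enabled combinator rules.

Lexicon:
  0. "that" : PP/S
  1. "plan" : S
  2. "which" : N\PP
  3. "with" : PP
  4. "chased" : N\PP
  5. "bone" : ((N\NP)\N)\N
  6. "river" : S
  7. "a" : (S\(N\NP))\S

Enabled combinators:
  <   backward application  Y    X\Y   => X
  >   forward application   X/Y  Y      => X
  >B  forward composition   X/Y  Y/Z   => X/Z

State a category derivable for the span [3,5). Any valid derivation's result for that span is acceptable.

[0,8] S   <
  [0,6] N\NP   <
    [0,3] N   <
      [0,2] PP   >
        [0,1] "that" : PP/S
        [1,2] "plan" : S
      [2,3] "which" : N\PP
    [3,6] (N\NP)\N   <
      [3,5] N   <
        [3,4] "with" : PP
        [4,5] "chased" : N\PP
      [5,6] "bone" : ((N\NP)\N)\N
  [6,8] S\(N\NP)   <
    [6,7] "river" : S
    [7,8] "a" : (S\(N\NP))\S

N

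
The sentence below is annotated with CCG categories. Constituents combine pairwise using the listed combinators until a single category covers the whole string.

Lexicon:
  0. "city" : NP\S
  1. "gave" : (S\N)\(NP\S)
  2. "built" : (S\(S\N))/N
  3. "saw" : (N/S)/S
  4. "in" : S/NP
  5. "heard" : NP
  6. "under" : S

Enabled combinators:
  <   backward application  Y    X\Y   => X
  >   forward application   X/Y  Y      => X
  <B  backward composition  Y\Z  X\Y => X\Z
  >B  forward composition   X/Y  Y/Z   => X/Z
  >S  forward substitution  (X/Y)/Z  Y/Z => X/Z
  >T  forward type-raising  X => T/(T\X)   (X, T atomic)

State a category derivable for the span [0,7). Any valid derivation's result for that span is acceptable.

[0,7] S   <
  [0,2] S\N   <
    [0,1] "city" : NP\S
    [1,2] "gave" : (S\N)\(NP\S)
  [2,7] S\(S\N)   >
    [2,3] "built" : (S\(S\N))/N
    [3,7] N   >
      [3,6] N/S   >
        [3,4] "saw" : (N/S)/S
        [4,6] S   >
          [4,5] "in" : S/NP
          [5,6] "heard" : NP
      [6,7] "under" : S

S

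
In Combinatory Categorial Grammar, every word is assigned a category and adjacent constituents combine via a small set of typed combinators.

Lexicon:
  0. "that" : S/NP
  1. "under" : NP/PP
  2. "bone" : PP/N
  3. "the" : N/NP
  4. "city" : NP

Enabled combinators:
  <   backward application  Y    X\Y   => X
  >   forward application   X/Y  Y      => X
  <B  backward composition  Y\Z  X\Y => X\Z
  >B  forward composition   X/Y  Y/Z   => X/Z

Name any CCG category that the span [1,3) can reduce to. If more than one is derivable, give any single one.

NP/N

[0,5] S   >
  [0,1] "that" : S/NP
  [1,5] NP   >
    [1,3] NP/N   >B
      [1,2] "under" : NP/PP
      [2,3] "bone" : PP/N
    [3,5] N   >
      [3,4] "the" : N/NP
      [4,5] "city" : NP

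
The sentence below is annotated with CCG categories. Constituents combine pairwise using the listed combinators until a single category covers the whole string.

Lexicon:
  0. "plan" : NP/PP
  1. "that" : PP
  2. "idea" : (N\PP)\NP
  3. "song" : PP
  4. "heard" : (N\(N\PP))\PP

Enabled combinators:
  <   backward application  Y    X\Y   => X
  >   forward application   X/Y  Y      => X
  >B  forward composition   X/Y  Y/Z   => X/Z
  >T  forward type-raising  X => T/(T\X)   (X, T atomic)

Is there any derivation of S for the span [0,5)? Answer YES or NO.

NO

NP/PP PP (N\PP)\NP PP (N\(N\PP))\PP
CKY chart[0,5] = {N, N/(N\N), NP/(NP\N), PP/(PP\N), S/(S\N)}; S ∉ chart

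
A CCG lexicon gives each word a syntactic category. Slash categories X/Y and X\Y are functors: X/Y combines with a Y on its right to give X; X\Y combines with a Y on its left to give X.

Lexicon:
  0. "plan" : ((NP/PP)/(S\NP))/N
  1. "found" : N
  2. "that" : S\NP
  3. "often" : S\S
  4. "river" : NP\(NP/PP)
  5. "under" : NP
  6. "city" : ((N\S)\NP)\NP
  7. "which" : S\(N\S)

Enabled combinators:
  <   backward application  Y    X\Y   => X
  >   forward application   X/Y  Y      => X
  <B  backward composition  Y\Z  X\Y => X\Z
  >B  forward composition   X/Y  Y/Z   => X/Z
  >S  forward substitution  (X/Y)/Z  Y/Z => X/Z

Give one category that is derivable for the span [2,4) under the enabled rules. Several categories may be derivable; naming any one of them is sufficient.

S\NP

[0,8] S   <
  [0,5] NP   <
    [0,4] NP/PP   >
      [0,2] (NP/PP)/(S\NP)   >
        [0,1] "plan" : ((NP/PP)/(S\NP))/N
        [1,2] "found" : N
      [2,4] S\NP   <B
        [2,3] "that" : S\NP
        [3,4] "often" : S\S
    [4,5] "river" : NP\(NP/PP)
  [5,8] S\NP   <B
    [5,7] (N\S)\NP   <
      [5,6] "under" : NP
      [6,7] "city" : ((N\S)\NP)\NP
    [7,8] "which" : S\(N\S)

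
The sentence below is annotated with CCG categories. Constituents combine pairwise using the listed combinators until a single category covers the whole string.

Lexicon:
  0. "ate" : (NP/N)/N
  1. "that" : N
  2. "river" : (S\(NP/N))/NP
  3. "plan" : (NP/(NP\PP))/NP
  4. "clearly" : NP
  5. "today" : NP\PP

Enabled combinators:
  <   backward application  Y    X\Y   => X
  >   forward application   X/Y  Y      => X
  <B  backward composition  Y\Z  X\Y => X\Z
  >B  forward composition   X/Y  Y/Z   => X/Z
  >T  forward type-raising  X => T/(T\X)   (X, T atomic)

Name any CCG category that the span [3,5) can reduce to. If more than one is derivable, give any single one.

NP/(NP\PP)

[0,6] S   <
  [0,2] NP/N   >
    [0,1] "ate" : (NP/N)/N
    [1,2] "that" : N
  [2,6] S\(NP/N)   >
    [2,3] "river" : (S\(NP/N))/NP
    [3,6] NP   >
      [3,5] NP/(NP\PP)   >
        [3,4] "plan" : (NP/(NP\PP))/NP
        [4,5] "clearly" : NP
      [5,6] "today" : NP\PP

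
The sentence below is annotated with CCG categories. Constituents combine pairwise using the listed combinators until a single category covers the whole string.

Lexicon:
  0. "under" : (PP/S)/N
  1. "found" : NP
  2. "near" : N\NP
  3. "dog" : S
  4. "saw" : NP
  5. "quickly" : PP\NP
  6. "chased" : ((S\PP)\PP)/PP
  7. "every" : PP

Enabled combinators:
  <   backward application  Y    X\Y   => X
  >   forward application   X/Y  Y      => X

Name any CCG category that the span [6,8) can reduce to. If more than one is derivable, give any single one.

(S\PP)\PP

[0,8] S   <
  [0,4] PP   >
    [0,3] PP/S   >
      [0,1] "under" : (PP/S)/N
      [1,3] N   <
        [1,2] "found" : NP
        [2,3] "near" : N\NP
    [3,4] "dog" : S
  [4,8] S\PP   <
    [4,6] PP   <
      [4,5] "saw" : NP
      [5,6] "quickly" : PP\NP
    [6,8] (S\PP)\PP   >
      [6,7] "chased" : ((S\PP)\PP)/PP
      [7,8] "every" : PP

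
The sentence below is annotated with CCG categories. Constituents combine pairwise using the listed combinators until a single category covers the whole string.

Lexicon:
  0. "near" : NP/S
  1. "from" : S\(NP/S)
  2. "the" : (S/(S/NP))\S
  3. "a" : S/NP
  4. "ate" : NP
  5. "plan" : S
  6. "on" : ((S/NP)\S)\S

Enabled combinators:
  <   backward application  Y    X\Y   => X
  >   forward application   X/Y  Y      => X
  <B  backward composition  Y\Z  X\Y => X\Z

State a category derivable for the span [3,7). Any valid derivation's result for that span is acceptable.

[0,7] S   >
  [0,3] S/(S/NP)   <
    [0,2] S   <
      [0,1] "near" : NP/S
      [1,2] "from" : S\(NP/S)
    [2,3] "the" : (S/(S/NP))\S
  [3,7] S/NP   <
    [3,5] S   >
      [3,4] "a" : S/NP
      [4,5] "ate" : NP
    [5,7] (S/NP)\S   <
      [5,6] "plan" : S
      [6,7] "on" : ((S/NP)\S)\S

S/NP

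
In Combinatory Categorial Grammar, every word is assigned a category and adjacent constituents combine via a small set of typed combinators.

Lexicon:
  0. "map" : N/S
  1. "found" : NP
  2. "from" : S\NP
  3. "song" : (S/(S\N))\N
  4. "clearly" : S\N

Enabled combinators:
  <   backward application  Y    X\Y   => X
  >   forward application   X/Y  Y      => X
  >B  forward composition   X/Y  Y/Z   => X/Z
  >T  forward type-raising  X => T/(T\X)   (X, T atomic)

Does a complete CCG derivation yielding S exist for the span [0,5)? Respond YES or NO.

[0,5] S   >
  [0,4] S/(S\N)   <
    [0,3] N   >
      [0,1] "map" : N/S
      [1,3] S   <
        [1,2] "found" : NP
        [2,3] "from" : S\NP
    [3,4] "song" : (S/(S\N))\N
  [4,5] "clearly" : S\N

YES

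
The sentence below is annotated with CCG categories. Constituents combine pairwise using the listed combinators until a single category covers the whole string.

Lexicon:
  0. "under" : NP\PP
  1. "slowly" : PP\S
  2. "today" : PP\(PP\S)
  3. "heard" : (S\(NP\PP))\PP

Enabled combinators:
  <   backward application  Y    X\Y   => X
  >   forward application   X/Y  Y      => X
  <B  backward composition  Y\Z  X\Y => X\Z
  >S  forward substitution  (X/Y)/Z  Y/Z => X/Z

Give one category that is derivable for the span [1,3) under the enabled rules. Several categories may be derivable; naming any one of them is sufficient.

PP

[0,4] S   <
  [0,1] "under" : NP\PP
  [1,4] S\(NP\PP)   <
    [1,3] PP   <
      [1,2] "slowly" : PP\S
      [2,3] "today" : PP\(PP\S)
    [3,4] "heard" : (S\(NP\PP))\PP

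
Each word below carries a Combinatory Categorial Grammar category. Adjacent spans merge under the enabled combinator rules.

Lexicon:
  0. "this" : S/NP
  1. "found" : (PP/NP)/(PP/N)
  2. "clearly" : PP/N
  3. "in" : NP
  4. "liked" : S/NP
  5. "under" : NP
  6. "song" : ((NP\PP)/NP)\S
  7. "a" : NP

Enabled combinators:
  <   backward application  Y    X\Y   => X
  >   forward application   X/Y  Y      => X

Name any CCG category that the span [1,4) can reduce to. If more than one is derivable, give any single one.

PP

[0,8] S   >
  [0,1] "this" : S/NP
  [1,8] NP   <
    [1,4] PP   >
      [1,3] PP/NP   >
        [1,2] "found" : (PP/NP)/(PP/N)
        [2,3] "clearly" : PP/N
      [3,4] "in" : NP
    [4,8] NP\PP   >
      [4,7] (NP\PP)/NP   <
        [4,6] S   >
          [4,5] "liked" : S/NP
          [5,6] "under" : NP
        [6,7] "song" : ((NP\PP)/NP)\S
      [7,8] "a" : NP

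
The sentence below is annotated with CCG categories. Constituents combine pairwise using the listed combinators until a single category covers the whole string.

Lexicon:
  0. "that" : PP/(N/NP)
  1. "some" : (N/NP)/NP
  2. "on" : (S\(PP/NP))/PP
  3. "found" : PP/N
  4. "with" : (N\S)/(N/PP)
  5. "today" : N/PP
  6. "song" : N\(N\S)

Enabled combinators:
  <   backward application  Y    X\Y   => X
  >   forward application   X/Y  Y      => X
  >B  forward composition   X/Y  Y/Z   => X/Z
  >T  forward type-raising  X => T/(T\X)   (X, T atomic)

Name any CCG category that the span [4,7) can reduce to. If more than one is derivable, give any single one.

N

[0,7] S   <
  [0,2] PP/NP   >B
    [0,1] "that" : PP/(N/NP)
    [1,2] "some" : (N/NP)/NP
  [2,7] S\(PP/NP)   >
    [2,3] "on" : (S\(PP/NP))/PP
    [3,7] PP   >
      [3,4] "found" : PP/N
      [4,7] N   <
        [4,6] N\S   >
          [4,5] "with" : (N\S)/(N/PP)
          [5,6] "today" : N/PP
        [6,7] "song" : N\(N\S)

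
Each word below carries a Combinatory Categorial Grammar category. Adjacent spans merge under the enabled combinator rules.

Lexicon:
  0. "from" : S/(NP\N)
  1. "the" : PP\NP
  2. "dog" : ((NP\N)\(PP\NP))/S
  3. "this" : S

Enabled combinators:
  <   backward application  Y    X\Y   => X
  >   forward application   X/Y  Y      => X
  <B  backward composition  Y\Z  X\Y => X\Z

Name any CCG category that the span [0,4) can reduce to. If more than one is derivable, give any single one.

[0,4] S   >
  [0,1] "from" : S/(NP\N)
  [1,4] NP\N   <
    [1,2] "the" : PP\NP
    [2,4] (NP\N)\(PP\NP)   >
      [2,3] "dog" : ((NP\N)\(PP\NP))/S
      [3,4] "this" : S

S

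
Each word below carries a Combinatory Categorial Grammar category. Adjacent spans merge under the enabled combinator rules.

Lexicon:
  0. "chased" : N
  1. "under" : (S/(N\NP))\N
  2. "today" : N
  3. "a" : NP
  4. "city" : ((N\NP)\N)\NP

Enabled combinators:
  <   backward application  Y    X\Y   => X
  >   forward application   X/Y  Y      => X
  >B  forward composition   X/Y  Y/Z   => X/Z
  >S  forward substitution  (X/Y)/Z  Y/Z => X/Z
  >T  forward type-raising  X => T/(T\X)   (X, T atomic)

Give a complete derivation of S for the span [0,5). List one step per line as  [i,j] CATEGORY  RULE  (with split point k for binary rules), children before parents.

[0,1] N  lex  "chased"
[1,2] (S/(N\NP))\N  lex  "under"
[0,2] S/(N\NP)  <  k=1
[2,3] N  lex  "today"
[3,4] NP  lex  "a"
[4,5] ((N\NP)\N)\NP  lex  "city"
[3,5] (N\NP)\N  <  k=4
[2,5] N\NP  <  k=3
[0,5] S  >  k=2

[0,5] S   >
  [0,2] S/(N\NP)   <
    [0,1] "chased" : N
    [1,2] "under" : (S/(N\NP))\N
  [2,5] N\NP   <
    [2,3] "today" : N
    [3,5] (N\NP)\N   <
      [3,4] "a" : NP
      [4,5] "city" : ((N\NP)\N)\NP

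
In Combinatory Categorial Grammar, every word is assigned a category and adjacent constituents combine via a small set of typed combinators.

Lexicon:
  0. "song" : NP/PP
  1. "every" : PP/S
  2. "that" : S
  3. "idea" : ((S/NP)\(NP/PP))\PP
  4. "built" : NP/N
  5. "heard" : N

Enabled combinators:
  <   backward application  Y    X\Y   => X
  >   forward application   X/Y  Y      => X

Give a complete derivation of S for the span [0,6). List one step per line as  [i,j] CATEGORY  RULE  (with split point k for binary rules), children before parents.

[0,6] S   >
  [0,4] S/NP   <
    [0,1] "song" : NP/PP
    [1,4] (S/NP)\(NP/PP)   <
      [1,3] PP   >
        [1,2] "every" : PP/S
        [2,3] "that" : S
      [3,4] "idea" : ((S/NP)\(NP/PP))\PP
  [4,6] NP   >
    [4,5] "built" : NP/N
    [5,6] "heard" : N

[0,1] NP/PP  lex  "song"
[1,2] PP/S  lex  "every"
[2,3] S  lex  "that"
[1,3] PP  >  k=2
[3,4] ((S/NP)\(NP/PP))\PP  lex  "idea"
[1,4] (S/NP)\(NP/PP)  <  k=3
[0,4] S/NP  <  k=1
[4,5] NP/N  lex  "built"
[5,6] N  lex  "heard"
[4,6] NP  >  k=5
[0,6] S  >  k=4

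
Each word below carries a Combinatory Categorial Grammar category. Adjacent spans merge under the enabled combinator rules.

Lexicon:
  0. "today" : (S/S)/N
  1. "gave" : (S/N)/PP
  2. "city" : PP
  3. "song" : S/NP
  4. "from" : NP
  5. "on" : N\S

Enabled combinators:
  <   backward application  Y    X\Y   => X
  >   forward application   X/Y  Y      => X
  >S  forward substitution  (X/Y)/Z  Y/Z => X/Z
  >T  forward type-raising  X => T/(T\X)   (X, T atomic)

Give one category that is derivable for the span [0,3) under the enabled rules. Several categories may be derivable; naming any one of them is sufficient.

[0,6] S   >
  [0,3] S/N   >S
    [0,1] "today" : (S/S)/N
    [1,3] S/N   >
      [1,2] "gave" : (S/N)/PP
      [2,3] "city" : PP
  [3,6] N   <
    [3,5] S   >
      [3,4] "song" : S/NP
      [4,5] "from" : NP
    [5,6] "on" : N\S

S/N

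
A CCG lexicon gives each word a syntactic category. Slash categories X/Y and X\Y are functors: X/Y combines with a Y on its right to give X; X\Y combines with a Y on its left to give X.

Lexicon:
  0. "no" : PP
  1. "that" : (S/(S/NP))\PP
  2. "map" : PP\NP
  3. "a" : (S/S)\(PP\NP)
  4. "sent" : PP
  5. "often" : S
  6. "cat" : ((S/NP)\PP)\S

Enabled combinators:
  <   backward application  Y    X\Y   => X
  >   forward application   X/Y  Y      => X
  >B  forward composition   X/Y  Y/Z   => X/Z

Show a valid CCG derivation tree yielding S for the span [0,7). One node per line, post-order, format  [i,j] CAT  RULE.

[0,7] S   >
  [0,2] S/(S/NP)   <
    [0,1] "no" : PP
    [1,2] "that" : (S/(S/NP))\PP
  [2,7] S/NP   >B
    [2,4] S/S   <
      [2,3] "map" : PP\NP
      [3,4] "a" : (S/S)\(PP\NP)
    [4,7] S/NP   <
      [4,5] "sent" : PP
      [5,7] (S/NP)\PP   <
        [5,6] "often" : S
        [6,7] "cat" : ((S/NP)\PP)\S

[0,1] PP  lex  "no"
[1,2] (S/(S/NP))\PP  lex  "that"
[0,2] S/(S/NP)  <  k=1
[2,3] PP\NP  lex  "map"
[3,4] (S/S)\(PP\NP)  lex  "a"
[2,4] S/S  <  k=3
[4,5] PP  lex  "sent"
[5,6] S  lex  "often"
[6,7] ((S/NP)\PP)\S  lex  "cat"
[5,7] (S/NP)\PP  <  k=6
[4,7] S/NP  <  k=5
[2,7] S/NP  >B  k=4
[0,7] S  >  k=2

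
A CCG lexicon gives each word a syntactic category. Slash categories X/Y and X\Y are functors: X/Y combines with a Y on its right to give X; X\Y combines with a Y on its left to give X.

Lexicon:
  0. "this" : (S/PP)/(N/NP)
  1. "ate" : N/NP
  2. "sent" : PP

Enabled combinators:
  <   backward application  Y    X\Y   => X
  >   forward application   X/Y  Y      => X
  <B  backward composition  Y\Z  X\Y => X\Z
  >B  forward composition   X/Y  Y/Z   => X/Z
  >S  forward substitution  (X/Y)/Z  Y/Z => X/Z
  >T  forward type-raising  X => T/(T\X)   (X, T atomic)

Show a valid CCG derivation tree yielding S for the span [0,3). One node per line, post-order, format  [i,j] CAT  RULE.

[0,1] (S/PP)/(N/NP)  lex  "this"
[1,2] N/NP  lex  "ate"
[0,2] S/PP  >  k=1
[2,3] PP  lex  "sent"
[0,3] S  >  k=2

[0,3] S   >
  [0,2] S/PP   >
    [0,1] "this" : (S/PP)/(N/NP)
    [1,2] "ate" : N/NP
  [2,3] "sent" : PP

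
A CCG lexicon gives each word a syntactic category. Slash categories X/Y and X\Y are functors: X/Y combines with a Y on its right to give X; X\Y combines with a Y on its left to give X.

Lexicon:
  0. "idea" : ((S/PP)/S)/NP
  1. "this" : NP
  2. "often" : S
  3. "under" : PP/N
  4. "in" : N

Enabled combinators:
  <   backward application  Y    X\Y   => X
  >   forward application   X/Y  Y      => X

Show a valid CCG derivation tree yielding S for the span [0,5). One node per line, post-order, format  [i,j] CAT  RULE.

[0,5] S   >
  [0,3] S/PP   >
    [0,2] (S/PP)/S   >
      [0,1] "idea" : ((S/PP)/S)/NP
      [1,2] "this" : NP
    [2,3] "often" : S
  [3,5] PP   >
    [3,4] "under" : PP/N
    [4,5] "in" : N

[0,1] ((S/PP)/S)/NP  lex  "idea"
[1,2] NP  lex  "this"
[0,2] (S/PP)/S  >  k=1
[2,3] S  lex  "often"
[0,3] S/PP  >  k=2
[3,4] PP/N  lex  "under"
[4,5] N  lex  "in"
[3,5] PP  >  k=4
[0,5] S  >  k=3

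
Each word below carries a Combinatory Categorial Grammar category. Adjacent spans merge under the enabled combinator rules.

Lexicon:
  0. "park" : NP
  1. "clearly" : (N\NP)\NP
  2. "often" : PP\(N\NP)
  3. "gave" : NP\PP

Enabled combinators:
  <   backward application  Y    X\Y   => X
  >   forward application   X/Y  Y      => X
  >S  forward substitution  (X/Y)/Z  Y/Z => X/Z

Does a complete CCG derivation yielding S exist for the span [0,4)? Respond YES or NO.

NP (N\NP)\NP PP\(N\NP) NP\PP
CKY chart[0,4] = {NP}; S ∉ chart

NO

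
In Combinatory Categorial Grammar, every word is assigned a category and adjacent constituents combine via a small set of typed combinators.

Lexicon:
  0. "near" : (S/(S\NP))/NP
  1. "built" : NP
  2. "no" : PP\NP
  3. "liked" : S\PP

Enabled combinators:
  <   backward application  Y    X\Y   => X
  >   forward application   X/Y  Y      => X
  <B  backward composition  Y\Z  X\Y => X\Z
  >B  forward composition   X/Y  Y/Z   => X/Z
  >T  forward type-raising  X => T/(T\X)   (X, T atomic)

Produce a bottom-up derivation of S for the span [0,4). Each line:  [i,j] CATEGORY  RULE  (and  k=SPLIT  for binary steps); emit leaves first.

[0,4] S   >
  [0,2] S/(S\NP)   >
    [0,1] "near" : (S/(S\NP))/NP
    [1,2] "built" : NP
  [2,4] S\NP   <B
    [2,3] "no" : PP\NP
    [3,4] "liked" : S\PP

[0,1] (S/(S\NP))/NP  lex  "near"
[1,2] NP  lex  "built"
[0,2] S/(S\NP)  >  k=1
[2,3] PP\NP  lex  "no"
[3,4] S\PP  lex  "liked"
[2,4] S\NP  <B  k=3
[0,4] S  >  k=2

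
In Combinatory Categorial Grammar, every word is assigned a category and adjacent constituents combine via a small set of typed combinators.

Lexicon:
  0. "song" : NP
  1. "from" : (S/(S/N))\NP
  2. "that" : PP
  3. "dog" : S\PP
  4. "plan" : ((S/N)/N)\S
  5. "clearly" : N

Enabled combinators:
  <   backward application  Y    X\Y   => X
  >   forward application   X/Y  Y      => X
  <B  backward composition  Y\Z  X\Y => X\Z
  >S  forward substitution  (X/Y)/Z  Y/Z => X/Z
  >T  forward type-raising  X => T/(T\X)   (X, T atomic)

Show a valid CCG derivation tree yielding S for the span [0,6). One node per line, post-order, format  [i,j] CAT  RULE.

[0,6] S   >
  [0,2] S/(S/N)   <
    [0,1] "song" : NP
    [1,2] "from" : (S/(S/N))\NP
  [2,6] S/N   >
    [2,5] (S/N)/N   <
      [2,4] S   <
        [2,3] "that" : PP
        [3,4] "dog" : S\PP
      [4,5] "plan" : ((S/N)/N)\S
    [5,6] "clearly" : N

[0,1] NP  lex  "song"
[1,2] (S/(S/N))\NP  lex  "from"
[0,2] S/(S/N)  <  k=1
[2,3] PP  lex  "that"
[3,4] S\PP  lex  "dog"
[2,4] S  <  k=3
[4,5] ((S/N)/N)\S  lex  "plan"
[2,5] (S/N)/N  <  k=4
[5,6] N  lex  "clearly"
[2,6] S/N  >  k=5
[0,6] S  >  k=2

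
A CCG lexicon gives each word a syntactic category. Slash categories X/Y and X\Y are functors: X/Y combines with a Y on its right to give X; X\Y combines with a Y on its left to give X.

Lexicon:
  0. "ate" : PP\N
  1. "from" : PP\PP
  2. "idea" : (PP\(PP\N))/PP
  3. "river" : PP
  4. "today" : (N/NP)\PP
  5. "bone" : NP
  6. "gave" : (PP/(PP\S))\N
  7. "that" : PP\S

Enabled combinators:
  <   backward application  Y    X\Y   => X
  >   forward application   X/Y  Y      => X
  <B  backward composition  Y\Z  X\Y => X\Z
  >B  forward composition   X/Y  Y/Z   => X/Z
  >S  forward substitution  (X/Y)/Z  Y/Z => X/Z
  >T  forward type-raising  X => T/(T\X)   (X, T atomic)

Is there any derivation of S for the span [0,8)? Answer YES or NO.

NO

PP\N PP\PP (PP\(PP\N))/PP PP (N/NP)\PP NP (PP/(PP\S))\N PP\S
CKY chart[0,8] = {N/(N\PP), NP/(NP\PP), PP, PP/(PP\PP), S/(S\PP)}; S ∉ chart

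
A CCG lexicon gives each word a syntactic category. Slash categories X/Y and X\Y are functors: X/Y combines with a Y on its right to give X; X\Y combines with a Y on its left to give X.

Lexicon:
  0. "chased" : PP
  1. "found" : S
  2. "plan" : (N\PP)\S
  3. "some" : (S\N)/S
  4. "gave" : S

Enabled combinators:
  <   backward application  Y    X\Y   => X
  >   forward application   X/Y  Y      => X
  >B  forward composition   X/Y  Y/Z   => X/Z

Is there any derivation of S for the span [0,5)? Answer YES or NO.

[0,5] S   <
  [0,3] N   <
    [0,1] "chased" : PP
    [1,3] N\PP   <
      [1,2] "found" : S
      [2,3] "plan" : (N\PP)\S
  [3,5] S\N   >
    [3,4] "some" : (S\N)/S
    [4,5] "gave" : S

YES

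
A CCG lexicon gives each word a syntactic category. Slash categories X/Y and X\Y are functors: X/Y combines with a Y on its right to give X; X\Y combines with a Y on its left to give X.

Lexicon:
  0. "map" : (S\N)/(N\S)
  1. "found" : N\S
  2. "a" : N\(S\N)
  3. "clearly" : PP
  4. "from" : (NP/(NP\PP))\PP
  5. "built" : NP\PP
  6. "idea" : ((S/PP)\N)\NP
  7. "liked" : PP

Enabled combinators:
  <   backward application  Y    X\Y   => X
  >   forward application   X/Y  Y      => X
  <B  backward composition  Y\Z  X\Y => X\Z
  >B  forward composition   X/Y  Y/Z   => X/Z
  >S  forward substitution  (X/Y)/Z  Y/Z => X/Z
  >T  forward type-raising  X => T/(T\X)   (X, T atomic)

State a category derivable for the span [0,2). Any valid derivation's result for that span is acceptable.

S\N

[0,8] S   >
  [0,7] S/PP   <
    [0,3] N   <
      [0,2] S\N   >
        [0,1] "map" : (S\N)/(N\S)
        [1,2] "found" : N\S
      [2,3] "a" : N\(S\N)
    [3,7] (S/PP)\N   <
      [3,6] NP   >
        [3,5] NP/(NP\PP)   <
          [3,4] "clearly" : PP
          [4,5] "from" : (NP/(NP\PP))\PP
        [5,6] "built" : NP\PP
      [6,7] "idea" : ((S/PP)\N)\NP
  [7,8] "liked" : PP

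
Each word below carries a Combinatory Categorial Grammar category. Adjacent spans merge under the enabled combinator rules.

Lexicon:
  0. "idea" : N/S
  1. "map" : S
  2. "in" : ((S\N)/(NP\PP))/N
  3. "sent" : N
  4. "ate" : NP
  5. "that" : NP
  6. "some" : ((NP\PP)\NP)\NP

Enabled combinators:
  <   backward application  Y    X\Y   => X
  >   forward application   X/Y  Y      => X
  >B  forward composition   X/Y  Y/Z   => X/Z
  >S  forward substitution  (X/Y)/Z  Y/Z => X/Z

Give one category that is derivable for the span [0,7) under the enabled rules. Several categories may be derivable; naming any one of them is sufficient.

S

[0,7] S   <
  [0,2] N   >
    [0,1] "idea" : N/S
    [1,2] "map" : S
  [2,7] S\N   >
    [2,4] (S\N)/(NP\PP)   >
      [2,3] "in" : ((S\N)/(NP\PP))/N
      [3,4] "sent" : N
    [4,7] NP\PP   <
      [4,5] "ate" : NP
      [5,7] (NP\PP)\NP   <
        [5,6] "that" : NP
        [6,7] "some" : ((NP\PP)\NP)\NP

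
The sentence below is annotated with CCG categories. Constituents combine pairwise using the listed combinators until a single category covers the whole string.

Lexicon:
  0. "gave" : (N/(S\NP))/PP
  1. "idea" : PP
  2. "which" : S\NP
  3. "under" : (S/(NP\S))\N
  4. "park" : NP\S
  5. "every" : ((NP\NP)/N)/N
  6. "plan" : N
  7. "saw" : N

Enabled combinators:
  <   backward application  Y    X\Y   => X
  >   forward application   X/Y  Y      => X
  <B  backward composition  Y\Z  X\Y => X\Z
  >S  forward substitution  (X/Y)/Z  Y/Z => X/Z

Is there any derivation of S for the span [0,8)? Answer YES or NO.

YES

[0,8] S   >
  [0,4] S/(NP\S)   <
    [0,3] N   >
      [0,2] N/(S\NP)   >
        [0,1] "gave" : (N/(S\NP))/PP
        [1,2] "idea" : PP
      [2,3] "which" : S\NP
    [3,4] "under" : (S/(NP\S))\N
  [4,8] NP\S   <B
    [4,5] "park" : NP\S
    [5,8] NP\NP   >
      [5,7] (NP\NP)/N   >
        [5,6] "every" : ((NP\NP)/N)/N
        [6,7] "plan" : N
      [7,8] "saw" : N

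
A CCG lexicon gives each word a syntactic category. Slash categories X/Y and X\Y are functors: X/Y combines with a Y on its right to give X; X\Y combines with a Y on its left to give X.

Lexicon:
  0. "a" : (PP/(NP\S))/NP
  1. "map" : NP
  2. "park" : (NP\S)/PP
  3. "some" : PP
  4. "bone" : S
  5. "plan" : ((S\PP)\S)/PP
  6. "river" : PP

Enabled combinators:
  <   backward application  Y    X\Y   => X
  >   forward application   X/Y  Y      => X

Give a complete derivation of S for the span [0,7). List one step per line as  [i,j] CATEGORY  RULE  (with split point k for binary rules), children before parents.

[0,1] (PP/(NP\S))/NP  lex  "a"
[1,2] NP  lex  "map"
[0,2] PP/(NP\S)  >  k=1
[2,3] (NP\S)/PP  lex  "park"
[3,4] PP  lex  "some"
[2,4] NP\S  >  k=3
[0,4] PP  >  k=2
[4,5] S  lex  "bone"
[5,6] ((S\PP)\S)/PP  lex  "plan"
[6,7] PP  lex  "river"
[5,7] (S\PP)\S  >  k=6
[4,7] S\PP  <  k=5
[0,7] S  <  k=4

[0,7] S   <
  [0,4] PP   >
    [0,2] PP/(NP\S)   >
      [0,1] "a" : (PP/(NP\S))/NP
      [1,2] "map" : NP
    [2,4] NP\S   >
      [2,3] "park" : (NP\S)/PP
      [3,4] "some" : PP
  [4,7] S\PP   <
    [4,5] "bone" : S
    [5,7] (S\PP)\S   >
      [5,6] "plan" : ((S\PP)\S)/PP
      [6,7] "river" : PP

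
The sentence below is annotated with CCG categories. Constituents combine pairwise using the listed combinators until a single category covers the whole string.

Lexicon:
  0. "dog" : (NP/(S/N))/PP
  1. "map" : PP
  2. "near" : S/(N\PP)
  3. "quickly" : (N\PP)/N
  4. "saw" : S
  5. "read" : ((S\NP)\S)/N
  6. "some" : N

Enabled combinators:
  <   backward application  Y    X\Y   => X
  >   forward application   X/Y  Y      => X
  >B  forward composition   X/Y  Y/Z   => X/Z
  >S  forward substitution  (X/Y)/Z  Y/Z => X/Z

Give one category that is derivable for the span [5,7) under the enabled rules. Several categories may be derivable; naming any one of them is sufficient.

[0,7] S   <
  [0,4] NP   >
    [0,2] NP/(S/N)   >
      [0,1] "dog" : (NP/(S/N))/PP
      [1,2] "map" : PP
    [2,4] S/N   >B
      [2,3] "near" : S/(N\PP)
      [3,4] "quickly" : (N\PP)/N
  [4,7] S\NP   <
    [4,5] "saw" : S
    [5,7] (S\NP)\S   >
      [5,6] "read" : ((S\NP)\S)/N
      [6,7] "some" : N

(S\NP)\S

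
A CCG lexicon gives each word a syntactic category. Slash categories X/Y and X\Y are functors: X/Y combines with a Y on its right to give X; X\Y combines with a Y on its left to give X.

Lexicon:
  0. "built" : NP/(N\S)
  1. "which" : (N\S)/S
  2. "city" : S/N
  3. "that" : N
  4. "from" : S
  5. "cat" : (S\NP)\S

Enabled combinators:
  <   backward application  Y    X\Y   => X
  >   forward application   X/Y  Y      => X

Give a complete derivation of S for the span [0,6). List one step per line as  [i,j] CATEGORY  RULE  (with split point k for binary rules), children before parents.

[0,1] NP/(N\S)  lex  "built"
[1,2] (N\S)/S  lex  "which"
[2,3] S/N  lex  "city"
[3,4] N  lex  "that"
[2,4] S  >  k=3
[1,4] N\S  >  k=2
[0,4] NP  >  k=1
[4,5] S  lex  "from"
[5,6] (S\NP)\S  lex  "cat"
[4,6] S\NP  <  k=5
[0,6] S  <  k=4

[0,6] S   <
  [0,4] NP   >
    [0,1] "built" : NP/(N\S)
    [1,4] N\S   >
      [1,2] "which" : (N\S)/S
      [2,4] S   >
        [2,3] "city" : S/N
        [3,4] "that" : N
  [4,6] S\NP   <
    [4,5] "from" : S
    [5,6] "cat" : (S\NP)\S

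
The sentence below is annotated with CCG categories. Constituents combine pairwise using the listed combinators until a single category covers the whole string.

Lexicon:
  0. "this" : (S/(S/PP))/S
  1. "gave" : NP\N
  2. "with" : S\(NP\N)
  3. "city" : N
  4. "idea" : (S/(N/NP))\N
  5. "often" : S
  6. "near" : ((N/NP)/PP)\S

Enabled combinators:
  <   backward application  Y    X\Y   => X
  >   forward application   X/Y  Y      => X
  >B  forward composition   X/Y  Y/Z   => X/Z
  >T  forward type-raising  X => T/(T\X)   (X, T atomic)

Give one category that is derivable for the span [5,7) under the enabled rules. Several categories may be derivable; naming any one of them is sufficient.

(N/NP)/PP

[0,7] S   >
  [0,3] S/(S/PP)   >
    [0,1] "this" : (S/(S/PP))/S
    [1,3] S   <
      [1,2] "gave" : NP\N
      [2,3] "with" : S\(NP\N)
  [3,7] S/PP   >B
    [3,5] S/(N/NP)   <
      [3,4] "city" : N
      [4,5] "idea" : (S/(N/NP))\N
    [5,7] (N/NP)/PP   <
      [5,6] "often" : S
      [6,7] "near" : ((N/NP)/PP)\S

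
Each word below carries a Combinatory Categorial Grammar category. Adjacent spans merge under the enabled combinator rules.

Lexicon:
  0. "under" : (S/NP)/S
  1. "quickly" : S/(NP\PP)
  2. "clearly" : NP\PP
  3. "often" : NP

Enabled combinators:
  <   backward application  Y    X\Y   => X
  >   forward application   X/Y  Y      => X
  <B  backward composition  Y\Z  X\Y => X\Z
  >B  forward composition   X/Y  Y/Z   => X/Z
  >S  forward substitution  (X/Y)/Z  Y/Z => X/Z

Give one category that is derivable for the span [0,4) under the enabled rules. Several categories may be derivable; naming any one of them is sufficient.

[0,4] S   >
  [0,3] S/NP   >
    [0,1] "under" : (S/NP)/S
    [1,3] S   >
      [1,2] "quickly" : S/(NP\PP)
      [2,3] "clearly" : NP\PP
  [3,4] "often" : NP

S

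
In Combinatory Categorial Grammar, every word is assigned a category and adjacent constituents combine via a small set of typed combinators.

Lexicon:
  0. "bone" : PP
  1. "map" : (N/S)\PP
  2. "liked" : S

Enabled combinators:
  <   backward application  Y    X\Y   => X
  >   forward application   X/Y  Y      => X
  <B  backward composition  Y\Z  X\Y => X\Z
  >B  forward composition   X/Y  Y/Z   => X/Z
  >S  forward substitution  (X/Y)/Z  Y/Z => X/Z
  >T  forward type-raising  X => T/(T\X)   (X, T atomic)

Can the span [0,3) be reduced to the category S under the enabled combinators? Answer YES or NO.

NO

PP (N/S)\PP S
CKY chart[0,3] = {N, N/(N\N), N/(S\S), NP/(NP\N), PP/(PP\N), S/(S\N)}; S ∉ chart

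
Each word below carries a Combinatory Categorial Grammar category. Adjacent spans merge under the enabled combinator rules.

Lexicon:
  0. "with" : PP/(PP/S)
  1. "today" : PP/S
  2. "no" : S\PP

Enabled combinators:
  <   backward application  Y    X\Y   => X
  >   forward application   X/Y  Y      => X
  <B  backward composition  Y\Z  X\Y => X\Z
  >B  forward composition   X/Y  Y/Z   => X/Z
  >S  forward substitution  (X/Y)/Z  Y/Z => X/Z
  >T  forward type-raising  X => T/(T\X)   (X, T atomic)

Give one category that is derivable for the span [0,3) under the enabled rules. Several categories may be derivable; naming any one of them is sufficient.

[0,3] S   <
  [0,2] PP   >
    [0,1] "with" : PP/(PP/S)
    [1,2] "today" : PP/S
  [2,3] "no" : S\PP

S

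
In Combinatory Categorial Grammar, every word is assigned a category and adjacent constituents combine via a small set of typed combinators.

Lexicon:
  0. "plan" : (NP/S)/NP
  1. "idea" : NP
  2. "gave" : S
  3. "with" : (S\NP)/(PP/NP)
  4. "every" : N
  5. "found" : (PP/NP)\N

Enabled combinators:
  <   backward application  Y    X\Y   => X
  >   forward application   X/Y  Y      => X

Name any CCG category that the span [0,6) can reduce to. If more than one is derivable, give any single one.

S

[0,6] S   <
  [0,3] NP   >
    [0,2] NP/S   >
      [0,1] "plan" : (NP/S)/NP
      [1,2] "idea" : NP
    [2,3] "gave" : S
  [3,6] S\NP   >
    [3,4] "with" : (S\NP)/(PP/NP)
    [4,6] PP/NP   <
      [4,5] "every" : N
      [5,6] "found" : (PP/NP)\N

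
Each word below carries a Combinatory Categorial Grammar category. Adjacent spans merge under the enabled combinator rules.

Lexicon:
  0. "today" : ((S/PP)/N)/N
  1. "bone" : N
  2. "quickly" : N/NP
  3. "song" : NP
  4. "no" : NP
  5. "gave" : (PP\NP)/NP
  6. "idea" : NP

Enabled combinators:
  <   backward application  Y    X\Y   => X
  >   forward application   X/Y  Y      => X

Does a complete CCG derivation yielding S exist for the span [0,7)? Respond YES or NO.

[0,7] S   >
  [0,4] S/PP   >
    [0,2] (S/PP)/N   >
      [0,1] "today" : ((S/PP)/N)/N
      [1,2] "bone" : N
    [2,4] N   >
      [2,3] "quickly" : N/NP
      [3,4] "song" : NP
  [4,7] PP   <
    [4,5] "no" : NP
    [5,7] PP\NP   >
      [5,6] "gave" : (PP\NP)/NP
      [6,7] "idea" : NP

YES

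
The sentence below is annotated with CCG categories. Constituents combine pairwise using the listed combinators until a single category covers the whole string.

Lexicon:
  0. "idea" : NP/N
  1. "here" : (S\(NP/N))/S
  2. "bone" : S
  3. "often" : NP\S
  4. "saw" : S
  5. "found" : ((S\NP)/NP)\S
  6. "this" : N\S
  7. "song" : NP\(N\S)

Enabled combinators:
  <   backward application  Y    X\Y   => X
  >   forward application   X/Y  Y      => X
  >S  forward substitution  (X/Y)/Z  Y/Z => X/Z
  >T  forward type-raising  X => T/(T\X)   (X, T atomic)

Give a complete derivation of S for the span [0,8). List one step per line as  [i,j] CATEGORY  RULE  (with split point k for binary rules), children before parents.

[0,1] NP/N  lex  "idea"
[1,2] (S\(NP/N))/S  lex  "here"
[2,3] S  lex  "bone"
[1,3] S\(NP/N)  >  k=2
[0,3] S  <  k=1
[3,4] NP\S  lex  "often"
[0,4] NP  <  k=3
[4,5] S  lex  "saw"
[5,6] ((S\NP)/NP)\S  lex  "found"
[4,6] (S\NP)/NP  <  k=5
[6,7] N\S  lex  "this"
[7,8] NP\(N\S)  lex  "song"
[6,8] NP  <  k=7
[4,8] S\NP  >  k=6
[0,8] S  <  k=4

[0,8] S   <
  [0,4] NP   <
    [0,3] S   <
      [0,1] "idea" : NP/N
      [1,3] S\(NP/N)   >
        [1,2] "here" : (S\(NP/N))/S
        [2,3] "bone" : S
    [3,4] "often" : NP\S
  [4,8] S\NP   >
    [4,6] (S\NP)/NP   <
      [4,5] "saw" : S
      [5,6] "found" : ((S\NP)/NP)\S
    [6,8] NP   <
      [6,7] "this" : N\S
      [7,8] "song" : NP\(N\S)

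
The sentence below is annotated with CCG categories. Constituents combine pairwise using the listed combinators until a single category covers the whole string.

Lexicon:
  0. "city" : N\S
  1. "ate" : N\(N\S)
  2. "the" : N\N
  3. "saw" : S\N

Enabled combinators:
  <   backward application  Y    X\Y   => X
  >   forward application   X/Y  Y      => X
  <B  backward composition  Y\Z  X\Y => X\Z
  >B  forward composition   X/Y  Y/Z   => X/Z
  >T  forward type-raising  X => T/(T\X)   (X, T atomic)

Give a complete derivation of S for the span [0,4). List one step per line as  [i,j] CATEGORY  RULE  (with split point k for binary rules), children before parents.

[0,4] S   <
  [0,2] N   <
    [0,1] "city" : N\S
    [1,2] "ate" : N\(N\S)
  [2,4] S\N   <B
    [2,3] "the" : N\N
    [3,4] "saw" : S\N

[0,1] N\S  lex  "city"
[1,2] N\(N\S)  lex  "ate"
[0,2] N  <  k=1
[2,3] N\N  lex  "the"
[3,4] S\N  lex  "saw"
[2,4] S\N  <B  k=3
[0,4] S  <  k=2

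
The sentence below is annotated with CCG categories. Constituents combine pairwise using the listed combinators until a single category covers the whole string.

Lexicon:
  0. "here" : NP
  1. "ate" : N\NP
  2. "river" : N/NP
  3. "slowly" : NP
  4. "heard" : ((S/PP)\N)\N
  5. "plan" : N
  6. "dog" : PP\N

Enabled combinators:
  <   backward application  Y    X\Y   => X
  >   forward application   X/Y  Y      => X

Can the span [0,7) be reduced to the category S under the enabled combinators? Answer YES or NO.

YES

[0,7] S   >
  [0,5] S/PP   <
    [0,2] N   <
      [0,1] "here" : NP
      [1,2] "ate" : N\NP
    [2,5] (S/PP)\N   <
      [2,4] N   >
        [2,3] "river" : N/NP
        [3,4] "slowly" : NP
      [4,5] "heard" : ((S/PP)\N)\N
  [5,7] PP   <
    [5,6] "plan" : N
    [6,7] "dog" : PP\N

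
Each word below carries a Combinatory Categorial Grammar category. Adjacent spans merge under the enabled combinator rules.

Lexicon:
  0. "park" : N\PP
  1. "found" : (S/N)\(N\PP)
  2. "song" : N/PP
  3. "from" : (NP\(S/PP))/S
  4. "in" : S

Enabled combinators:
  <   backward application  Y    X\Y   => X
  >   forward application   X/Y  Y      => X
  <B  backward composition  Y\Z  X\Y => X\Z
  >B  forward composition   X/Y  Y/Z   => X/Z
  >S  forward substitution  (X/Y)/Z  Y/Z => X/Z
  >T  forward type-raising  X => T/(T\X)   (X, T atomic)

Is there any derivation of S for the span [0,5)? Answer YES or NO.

NO

N\PP (S/N)\(N\PP) N/PP (NP\(S/PP))/S S
CKY chart[0,5] = {N/(N\NP), NP, NP/(NP\NP), PP/(PP\NP), S/(S\NP)}; S ∉ chart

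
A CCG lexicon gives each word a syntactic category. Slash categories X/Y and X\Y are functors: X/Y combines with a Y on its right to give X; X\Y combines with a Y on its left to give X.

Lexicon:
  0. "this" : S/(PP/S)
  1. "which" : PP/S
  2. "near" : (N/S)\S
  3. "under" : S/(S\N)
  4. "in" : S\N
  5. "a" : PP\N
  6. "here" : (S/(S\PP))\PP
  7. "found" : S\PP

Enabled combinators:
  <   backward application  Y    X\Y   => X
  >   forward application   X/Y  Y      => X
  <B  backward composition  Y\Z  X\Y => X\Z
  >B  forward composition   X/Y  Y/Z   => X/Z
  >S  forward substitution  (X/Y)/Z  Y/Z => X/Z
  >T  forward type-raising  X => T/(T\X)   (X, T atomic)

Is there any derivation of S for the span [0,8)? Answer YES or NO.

[0,8] S   >
  [0,7] S/(S\PP)   <
    [0,6] PP   <
      [0,5] N   >
        [0,3] N/S   <
          [0,2] S   >
            [0,1] "this" : S/(PP/S)
            [1,2] "which" : PP/S
          [2,3] "near" : (N/S)\S
        [3,5] S   >
          [3,4] "under" : S/(S\N)
          [4,5] "in" : S\N
      [5,6] "a" : PP\N
    [6,7] "here" : (S/(S\PP))\PP
  [7,8] "found" : S\PP

YES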